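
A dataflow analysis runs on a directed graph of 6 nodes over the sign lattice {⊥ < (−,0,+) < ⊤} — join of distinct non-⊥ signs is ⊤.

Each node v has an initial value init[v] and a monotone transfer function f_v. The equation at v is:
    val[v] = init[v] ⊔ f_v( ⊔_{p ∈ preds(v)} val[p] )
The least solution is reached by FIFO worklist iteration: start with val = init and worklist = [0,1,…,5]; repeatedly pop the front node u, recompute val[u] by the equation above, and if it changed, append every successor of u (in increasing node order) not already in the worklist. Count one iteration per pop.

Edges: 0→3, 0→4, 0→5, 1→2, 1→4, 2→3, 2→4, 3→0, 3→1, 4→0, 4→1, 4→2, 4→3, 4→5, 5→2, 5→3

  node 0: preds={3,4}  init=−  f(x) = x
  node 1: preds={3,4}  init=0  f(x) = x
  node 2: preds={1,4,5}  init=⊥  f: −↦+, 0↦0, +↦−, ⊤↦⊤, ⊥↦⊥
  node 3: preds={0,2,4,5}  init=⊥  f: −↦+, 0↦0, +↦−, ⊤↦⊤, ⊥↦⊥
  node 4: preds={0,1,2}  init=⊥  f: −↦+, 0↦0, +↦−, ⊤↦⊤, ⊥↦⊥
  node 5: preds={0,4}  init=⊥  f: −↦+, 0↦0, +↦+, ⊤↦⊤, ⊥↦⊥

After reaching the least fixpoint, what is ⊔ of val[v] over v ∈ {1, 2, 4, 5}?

⊤

Worklist (12 pops):
  #1 pop 0: in=⊥ → − (no change)
  #2 pop 1: in=⊥ → 0 (no change)
  #3 pop 2: in=0 → 0 (was ⊥); enqueue []
  #4 pop 3: in=⊤ → ⊤ (was ⊥); enqueue [0,1]
  #5 pop 4: in=⊤ → ⊤ (was ⊥); enqueue [2,3]
  #6 pop 5: in=⊤ → ⊤ (was ⊥); enqueue []
  #7 pop 0: in=⊤ → ⊤ (was −); enqueue [4,5]
  #8 pop 1: in=⊤ → ⊤ (was 0); enqueue []
  #9 pop 2: in=⊤ → ⊤ (was 0); enqueue []
  #10 pop 3: in=⊤ → ⊤ (no change)
  #11 pop 4: in=⊤ → ⊤ (no change)
  #12 pop 5: in=⊤ → ⊤ (no change)

Fixpoint:
  val[0] = ⊤
  val[1] = ⊤
  val[2] = ⊤
  val[3] = ⊤
  val[4] = ⊤
  val[5] = ⊤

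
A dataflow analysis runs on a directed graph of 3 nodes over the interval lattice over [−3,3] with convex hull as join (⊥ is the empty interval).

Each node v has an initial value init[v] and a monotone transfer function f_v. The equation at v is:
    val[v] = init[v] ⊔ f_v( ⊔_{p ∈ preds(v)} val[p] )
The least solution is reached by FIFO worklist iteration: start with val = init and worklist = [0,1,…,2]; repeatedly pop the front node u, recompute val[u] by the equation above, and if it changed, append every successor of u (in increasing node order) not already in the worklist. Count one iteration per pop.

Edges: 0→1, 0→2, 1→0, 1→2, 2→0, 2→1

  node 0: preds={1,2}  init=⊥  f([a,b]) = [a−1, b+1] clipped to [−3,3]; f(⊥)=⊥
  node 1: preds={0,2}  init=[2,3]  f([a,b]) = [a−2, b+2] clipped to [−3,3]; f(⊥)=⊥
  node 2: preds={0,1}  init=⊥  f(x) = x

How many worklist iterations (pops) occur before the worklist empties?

Worklist (9 pops):
  #1 pop 0: in=[2,3] → [1,3] (was ⊥); enqueue []
  #2 pop 1: in=[1,3] → [-1,3] (was [2,3]); enqueue [0]
  #3 pop 2: in=[-1,3] → [-1,3] (was ⊥); enqueue [1]
  #4 pop 0: in=[-1,3] → [-2,3] (was [1,3]); enqueue [2]
  #5 pop 1: in=[-2,3] → [-3,3] (was [-1,3]); enqueue [0]
  #6 pop 2: in=[-3,3] → [-3,3] (was [-1,3]); enqueue [1]
  #7 pop 0: in=[-3,3] → [-3,3] (was [-2,3]); enqueue [2]
  #8 pop 1: in=[-3,3] → [-3,3] (no change)
  #9 pop 2: in=[-3,3] → [-3,3] (no change)

Fixpoint:
  val[0] = [-3,3]
  val[1] = [-3,3]
  val[2] = [-3,3]

9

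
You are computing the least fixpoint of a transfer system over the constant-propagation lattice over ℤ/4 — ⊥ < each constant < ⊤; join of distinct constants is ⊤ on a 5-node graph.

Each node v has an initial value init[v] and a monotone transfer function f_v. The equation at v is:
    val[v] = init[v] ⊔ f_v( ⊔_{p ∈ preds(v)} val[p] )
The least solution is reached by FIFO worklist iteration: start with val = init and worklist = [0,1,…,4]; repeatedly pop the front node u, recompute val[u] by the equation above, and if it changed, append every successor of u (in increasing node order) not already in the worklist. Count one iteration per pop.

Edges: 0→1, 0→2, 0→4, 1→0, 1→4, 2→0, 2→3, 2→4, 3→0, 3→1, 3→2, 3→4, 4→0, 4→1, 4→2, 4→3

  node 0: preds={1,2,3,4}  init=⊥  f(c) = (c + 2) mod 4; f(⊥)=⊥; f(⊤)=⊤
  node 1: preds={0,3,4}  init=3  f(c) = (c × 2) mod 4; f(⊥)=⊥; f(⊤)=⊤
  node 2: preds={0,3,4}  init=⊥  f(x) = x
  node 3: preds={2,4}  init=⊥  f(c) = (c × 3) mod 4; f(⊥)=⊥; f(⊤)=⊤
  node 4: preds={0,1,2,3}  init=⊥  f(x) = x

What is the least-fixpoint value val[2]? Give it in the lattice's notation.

Worklist (13 pops):
  #1 pop 0: in=3 → 1 (was ⊥); enqueue []
  #2 pop 1: in=1 → ⊤ (was 3); enqueue [0]
  #3 pop 2: in=1 → 1 (was ⊥); enqueue []
  #4 pop 3: in=1 → 3 (was ⊥); enqueue [1,2]
  #5 pop 4: in=⊤ → ⊤ (was ⊥); enqueue [3]
  #6 pop 0: in=⊤ → ⊤ (was 1); enqueue [4]
  #7 pop 1: in=⊤ → ⊤ (no change)
  #8 pop 2: in=⊤ → ⊤ (was 1); enqueue [0]
  #9 pop 3: in=⊤ → ⊤ (was 3); enqueue [1,2]
  #10 pop 4: in=⊤ → ⊤ (no change)
  #11 pop 0: in=⊤ → ⊤ (no change)
  #12 pop 1: in=⊤ → ⊤ (no change)
  #13 pop 2: in=⊤ → ⊤ (no change)

Fixpoint:
  val[0] = ⊤
  val[1] = ⊤
  val[2] = ⊤
  val[3] = ⊤
  val[4] = ⊤

⊤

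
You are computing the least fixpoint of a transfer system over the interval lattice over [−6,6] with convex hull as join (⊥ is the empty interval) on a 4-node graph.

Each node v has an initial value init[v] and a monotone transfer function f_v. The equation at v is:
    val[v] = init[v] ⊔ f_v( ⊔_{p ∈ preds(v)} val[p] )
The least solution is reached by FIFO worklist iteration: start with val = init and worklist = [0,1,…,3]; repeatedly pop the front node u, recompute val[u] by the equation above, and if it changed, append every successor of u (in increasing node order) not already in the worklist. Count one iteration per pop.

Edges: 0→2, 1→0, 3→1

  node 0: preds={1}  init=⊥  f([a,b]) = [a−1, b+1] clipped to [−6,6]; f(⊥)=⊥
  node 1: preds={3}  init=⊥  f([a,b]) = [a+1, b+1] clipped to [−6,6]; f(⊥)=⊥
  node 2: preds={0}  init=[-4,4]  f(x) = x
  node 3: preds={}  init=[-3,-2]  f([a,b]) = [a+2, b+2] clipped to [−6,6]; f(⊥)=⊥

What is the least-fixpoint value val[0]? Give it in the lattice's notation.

Iteration log — 6 steps:
  step 1. node 0  ⊔preds=⊥  new=⊥  stable
  step 2. node 1  ⊔preds=[-3,-2]  new=[-2,-1]  old=⊥  +wl: 0
  step 3. node 2  ⊔preds=⊥  new=[-4,4]  stable
  step 4. node 3  ⊔preds=⊥  new=[-3,-2]  stable
  step 5. node 0  ⊔preds=[-2,-1]  new=[-3,0]  old=⊥  +wl: 2
  step 6. node 2  ⊔preds=[-3,0]  new=[-4,4]  stable

Least fixpoint reached:
  node 0: [-3,0]
  node 1: [-2,-1]
  node 2: [-4,4]
  node 3: [-3,-2]

[-3,0]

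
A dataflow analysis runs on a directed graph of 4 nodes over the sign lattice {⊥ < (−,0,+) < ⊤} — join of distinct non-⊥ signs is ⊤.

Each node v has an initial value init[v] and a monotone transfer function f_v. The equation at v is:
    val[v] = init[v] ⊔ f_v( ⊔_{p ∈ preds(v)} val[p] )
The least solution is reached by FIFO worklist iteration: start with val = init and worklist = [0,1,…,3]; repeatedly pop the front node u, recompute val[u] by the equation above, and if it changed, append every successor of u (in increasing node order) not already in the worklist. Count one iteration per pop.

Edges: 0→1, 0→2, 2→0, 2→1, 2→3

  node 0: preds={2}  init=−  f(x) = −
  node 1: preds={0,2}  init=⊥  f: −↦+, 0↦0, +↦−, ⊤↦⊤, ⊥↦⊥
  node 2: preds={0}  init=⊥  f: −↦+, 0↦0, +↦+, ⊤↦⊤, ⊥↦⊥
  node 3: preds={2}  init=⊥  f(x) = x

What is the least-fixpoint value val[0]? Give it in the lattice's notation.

Iteration log — 6 steps:
  step 1. node 0  ⊔preds=⊥  new=−  stable
  step 2. node 1  ⊔preds=−  new=+  old=⊥  +wl: 
  step 3. node 2  ⊔preds=−  new=+  old=⊥  +wl: 0,1
  step 4. node 3  ⊔preds=+  new=+  old=⊥  +wl: 
  step 5. node 0  ⊔preds=+  new=−  stable
  step 6. node 1  ⊔preds=⊤  new=⊤  old=+  +wl: 

Least fixpoint reached:
  node 0: −
  node 1: ⊤
  node 2: +
  node 3: +

−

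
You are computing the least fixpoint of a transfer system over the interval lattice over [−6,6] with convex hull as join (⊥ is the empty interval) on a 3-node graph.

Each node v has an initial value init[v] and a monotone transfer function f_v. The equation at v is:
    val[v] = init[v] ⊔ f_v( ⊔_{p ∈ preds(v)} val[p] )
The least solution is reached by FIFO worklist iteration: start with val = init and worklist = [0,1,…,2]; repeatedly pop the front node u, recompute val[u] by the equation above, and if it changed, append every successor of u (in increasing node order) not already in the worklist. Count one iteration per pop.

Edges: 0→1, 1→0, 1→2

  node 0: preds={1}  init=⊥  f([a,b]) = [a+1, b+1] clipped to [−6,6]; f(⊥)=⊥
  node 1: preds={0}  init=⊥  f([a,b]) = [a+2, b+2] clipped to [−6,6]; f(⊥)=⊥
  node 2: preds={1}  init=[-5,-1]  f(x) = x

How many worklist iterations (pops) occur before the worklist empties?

Trace (3 dequeues):
  [1] u=0 | in ⊥ | out ⊥ | ==
  [2] u=1 | in ⊥ | out ⊥ | ==
  [3] u=2 | in ⊥ | out [-5,-1] | ==

Converged values:
  [0] ⊥
  [1] ⊥
  [2] [-5,-1]

3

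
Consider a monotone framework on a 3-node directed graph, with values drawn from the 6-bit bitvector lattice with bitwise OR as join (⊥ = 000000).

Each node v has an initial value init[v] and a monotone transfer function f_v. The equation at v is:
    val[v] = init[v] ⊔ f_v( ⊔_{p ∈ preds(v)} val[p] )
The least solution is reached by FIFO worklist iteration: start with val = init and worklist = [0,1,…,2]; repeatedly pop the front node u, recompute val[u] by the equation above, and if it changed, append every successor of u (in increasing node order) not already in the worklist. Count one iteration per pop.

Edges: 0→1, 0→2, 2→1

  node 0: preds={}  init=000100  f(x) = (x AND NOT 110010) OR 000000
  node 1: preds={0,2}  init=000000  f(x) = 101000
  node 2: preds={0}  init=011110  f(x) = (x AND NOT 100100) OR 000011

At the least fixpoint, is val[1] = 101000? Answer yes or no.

Iteration log — 4 steps:
  step 1. node 0  ⊔preds=000000  new=000100  stable
  step 2. node 1  ⊔preds=011110  new=101000  old=000000  +wl: 
  step 3. node 2  ⊔preds=000100  new=011111  old=011110  +wl: 1
  step 4. node 1  ⊔preds=011111  new=101000  stable

Least fixpoint reached:
  node 0: 000100
  node 1: 101000
  node 2: 011111

yes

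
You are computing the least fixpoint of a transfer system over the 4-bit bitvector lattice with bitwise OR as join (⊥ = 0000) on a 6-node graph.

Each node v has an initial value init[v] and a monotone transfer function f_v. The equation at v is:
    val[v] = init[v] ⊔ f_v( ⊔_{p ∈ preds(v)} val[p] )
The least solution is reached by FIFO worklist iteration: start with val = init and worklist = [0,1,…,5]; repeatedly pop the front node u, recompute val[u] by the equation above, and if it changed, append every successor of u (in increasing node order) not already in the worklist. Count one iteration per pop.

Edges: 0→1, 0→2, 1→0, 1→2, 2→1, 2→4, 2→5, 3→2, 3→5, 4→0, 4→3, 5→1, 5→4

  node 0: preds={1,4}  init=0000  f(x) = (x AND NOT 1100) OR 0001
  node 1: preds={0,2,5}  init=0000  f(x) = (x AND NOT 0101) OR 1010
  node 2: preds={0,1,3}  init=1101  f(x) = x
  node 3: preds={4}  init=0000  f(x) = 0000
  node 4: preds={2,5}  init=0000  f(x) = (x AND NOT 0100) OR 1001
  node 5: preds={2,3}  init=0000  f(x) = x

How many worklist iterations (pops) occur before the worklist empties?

Iteration log — 11 steps:
  step 1. node 0  ⊔preds=0000  new=0001  old=0000  +wl: 
  step 2. node 1  ⊔preds=1101  new=1010  old=0000  +wl: 0
  step 3. node 2  ⊔preds=1011  new=1111  old=1101  +wl: 1
  step 4. node 3  ⊔preds=0000  new=0000  stable
  step 5. node 4  ⊔preds=1111  new=1011  old=0000  +wl: 3
  step 6. node 5  ⊔preds=1111  new=1111  old=0000  +wl: 4
  step 7. node 0  ⊔preds=1011  new=0011  old=0001  +wl: 2
  step 8. node 1  ⊔preds=1111  new=1010  stable
  step 9. node 3  ⊔preds=1011  new=0000  stable
  step 10. node 4  ⊔preds=1111  new=1011  stable
  step 11. node 2  ⊔preds=1011  new=1111  stable

Least fixpoint reached:
  node 0: 0011
  node 1: 1010
  node 2: 1111
  node 3: 0000
  node 4: 1011
  node 5: 1111

11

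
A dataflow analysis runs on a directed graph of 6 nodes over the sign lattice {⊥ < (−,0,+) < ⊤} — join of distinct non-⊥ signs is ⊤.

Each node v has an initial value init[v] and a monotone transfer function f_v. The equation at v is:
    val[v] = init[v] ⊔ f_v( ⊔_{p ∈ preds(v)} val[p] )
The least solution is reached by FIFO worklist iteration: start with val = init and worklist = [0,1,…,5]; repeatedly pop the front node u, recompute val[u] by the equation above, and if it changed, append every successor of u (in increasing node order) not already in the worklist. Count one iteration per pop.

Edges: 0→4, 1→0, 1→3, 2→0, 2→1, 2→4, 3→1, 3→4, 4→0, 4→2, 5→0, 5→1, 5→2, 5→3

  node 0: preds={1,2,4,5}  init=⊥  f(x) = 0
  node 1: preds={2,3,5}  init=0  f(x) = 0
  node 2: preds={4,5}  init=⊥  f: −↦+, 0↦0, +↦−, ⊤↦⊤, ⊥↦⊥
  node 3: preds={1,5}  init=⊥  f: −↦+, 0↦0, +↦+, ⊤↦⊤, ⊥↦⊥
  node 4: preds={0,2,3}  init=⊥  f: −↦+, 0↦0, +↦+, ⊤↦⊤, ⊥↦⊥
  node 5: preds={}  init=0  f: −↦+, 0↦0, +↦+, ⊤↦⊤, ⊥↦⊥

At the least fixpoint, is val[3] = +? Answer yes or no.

Iteration log — 9 steps:
  step 1. node 0  ⊔preds=0  new=0  old=⊥  +wl: 
  step 2. node 1  ⊔preds=0  new=0  stable
  step 3. node 2  ⊔preds=0  new=0  old=⊥  +wl: 0,1
  step 4. node 3  ⊔preds=0  new=0  old=⊥  +wl: 
  step 5. node 4  ⊔preds=0  new=0  old=⊥  +wl: 2
  step 6. node 5  ⊔preds=⊥  new=0  stable
  step 7. node 0  ⊔preds=0  new=0  stable
  step 8. node 1  ⊔preds=0  new=0  stable
  step 9. node 2  ⊔preds=0  new=0  stable

Least fixpoint reached:
  node 0: 0
  node 1: 0
  node 2: 0
  node 3: 0
  node 4: 0
  node 5: 0

no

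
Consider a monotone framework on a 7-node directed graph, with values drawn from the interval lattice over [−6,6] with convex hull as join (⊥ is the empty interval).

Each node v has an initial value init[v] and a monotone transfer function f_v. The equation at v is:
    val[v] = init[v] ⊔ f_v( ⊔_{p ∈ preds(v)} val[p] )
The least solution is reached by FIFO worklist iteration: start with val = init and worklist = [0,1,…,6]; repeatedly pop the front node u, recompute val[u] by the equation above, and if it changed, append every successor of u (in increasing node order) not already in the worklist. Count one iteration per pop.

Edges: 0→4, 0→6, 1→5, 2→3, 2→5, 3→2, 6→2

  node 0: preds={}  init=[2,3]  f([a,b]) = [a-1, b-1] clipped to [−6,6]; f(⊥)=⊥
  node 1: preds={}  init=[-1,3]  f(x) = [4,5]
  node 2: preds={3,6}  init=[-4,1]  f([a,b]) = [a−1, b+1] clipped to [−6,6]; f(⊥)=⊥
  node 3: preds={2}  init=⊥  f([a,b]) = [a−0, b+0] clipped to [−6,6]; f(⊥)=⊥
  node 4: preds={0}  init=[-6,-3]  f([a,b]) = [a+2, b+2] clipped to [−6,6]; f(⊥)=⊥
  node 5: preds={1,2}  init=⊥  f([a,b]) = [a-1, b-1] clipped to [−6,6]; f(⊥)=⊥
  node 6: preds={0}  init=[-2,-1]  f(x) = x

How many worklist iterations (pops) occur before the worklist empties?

17

Worklist (17 pops):
  #1 pop 0: in=⊥ → [2,3] (no change)
  #2 pop 1: in=⊥ → [-1,5] (was [-1,3]); enqueue []
  #3 pop 2: in=[-2,-1] → [-4,1] (no change)
  #4 pop 3: in=[-4,1] → [-4,1] (was ⊥); enqueue [2]
  #5 pop 4: in=[2,3] → [-6,5] (was [-6,-3]); enqueue []
  #6 pop 5: in=[-4,5] → [-5,4] (was ⊥); enqueue []
  #7 pop 6: in=[2,3] → [-2,3] (was [-2,-1]); enqueue []
  #8 pop 2: in=[-4,3] → [-5,4] (was [-4,1]); enqueue [3,5]
  #9 pop 3: in=[-5,4] → [-5,4] (was [-4,1]); enqueue [2]
  #10 pop 5: in=[-5,5] → [-6,4] (was [-5,4]); enqueue []
  #11 pop 2: in=[-5,4] → [-6,5] (was [-5,4]); enqueue [3,5]
  #12 pop 3: in=[-6,5] → [-6,5] (was [-5,4]); enqueue [2]
  #13 pop 5: in=[-6,5] → [-6,4] (no change)
  #14 pop 2: in=[-6,5] → [-6,6] (was [-6,5]); enqueue [3,5]
  #15 pop 3: in=[-6,6] → [-6,6] (was [-6,5]); enqueue [2]
  #16 pop 5: in=[-6,6] → [-6,5] (was [-6,4]); enqueue []
  #17 pop 2: in=[-6,6] → [-6,6] (no change)

Fixpoint:
  val[0] = [2,3]
  val[1] = [-1,5]
  val[2] = [-6,6]
  val[3] = [-6,6]
  val[4] = [-6,5]
  val[5] = [-6,5]
  val[6] = [-2,3]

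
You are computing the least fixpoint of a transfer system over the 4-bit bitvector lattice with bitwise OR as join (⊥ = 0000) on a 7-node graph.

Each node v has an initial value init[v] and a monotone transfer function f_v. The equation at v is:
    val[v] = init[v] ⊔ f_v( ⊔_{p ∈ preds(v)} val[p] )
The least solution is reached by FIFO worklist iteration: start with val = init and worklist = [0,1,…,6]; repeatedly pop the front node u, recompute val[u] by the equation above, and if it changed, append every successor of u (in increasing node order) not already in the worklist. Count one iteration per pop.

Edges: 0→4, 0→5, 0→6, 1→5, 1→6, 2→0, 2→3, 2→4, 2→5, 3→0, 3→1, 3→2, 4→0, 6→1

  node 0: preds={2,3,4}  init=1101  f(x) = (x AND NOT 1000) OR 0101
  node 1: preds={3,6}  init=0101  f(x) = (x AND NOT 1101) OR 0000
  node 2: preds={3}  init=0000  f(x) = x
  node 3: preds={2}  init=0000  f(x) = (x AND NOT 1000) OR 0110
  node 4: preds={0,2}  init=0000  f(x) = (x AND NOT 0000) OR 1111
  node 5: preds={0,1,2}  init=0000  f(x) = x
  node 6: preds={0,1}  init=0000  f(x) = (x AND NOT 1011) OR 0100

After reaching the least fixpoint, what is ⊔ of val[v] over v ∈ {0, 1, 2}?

1111

Worklist (15 pops):
  #1 pop 0: in=0000 → 1101 (no change)
  #2 pop 1: in=0000 → 0101 (no change)
  #3 pop 2: in=0000 → 0000 (no change)
  #4 pop 3: in=0000 → 0110 (was 0000); enqueue [0,1,2]
  #5 pop 4: in=1101 → 1111 (was 0000); enqueue []
  #6 pop 5: in=1101 → 1101 (was 0000); enqueue []
  #7 pop 6: in=1101 → 0100 (was 0000); enqueue []
  #8 pop 0: in=1111 → 1111 (was 1101); enqueue [4,5,6]
  #9 pop 1: in=0110 → 0111 (was 0101); enqueue []
  #10 pop 2: in=0110 → 0110 (was 0000); enqueue [0,3]
  #11 pop 4: in=1111 → 1111 (no change)
  #12 pop 5: in=1111 → 1111 (was 1101); enqueue []
  #13 pop 6: in=1111 → 0100 (no change)
  #14 pop 0: in=1111 → 1111 (no change)
  #15 pop 3: in=0110 → 0110 (no change)

Fixpoint:
  val[0] = 1111
  val[1] = 0111
  val[2] = 0110
  val[3] = 0110
  val[4] = 1111
  val[5] = 1111
  val[6] = 0100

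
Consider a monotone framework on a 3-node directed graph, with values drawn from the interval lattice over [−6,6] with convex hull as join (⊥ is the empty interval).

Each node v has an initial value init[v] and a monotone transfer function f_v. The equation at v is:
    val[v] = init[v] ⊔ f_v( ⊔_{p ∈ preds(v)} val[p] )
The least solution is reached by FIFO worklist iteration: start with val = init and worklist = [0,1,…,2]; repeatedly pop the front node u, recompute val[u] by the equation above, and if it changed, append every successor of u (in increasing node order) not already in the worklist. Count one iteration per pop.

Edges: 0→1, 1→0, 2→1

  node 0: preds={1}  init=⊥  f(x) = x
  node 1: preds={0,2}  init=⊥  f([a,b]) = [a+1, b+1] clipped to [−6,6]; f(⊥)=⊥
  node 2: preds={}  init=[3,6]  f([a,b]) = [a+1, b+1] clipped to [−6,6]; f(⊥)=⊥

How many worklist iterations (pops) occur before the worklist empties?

Worklist (5 pops):
  #1 pop 0: in=⊥ → ⊥ (no change)
  #2 pop 1: in=[3,6] → [4,6] (was ⊥); enqueue [0]
  #3 pop 2: in=⊥ → [3,6] (no change)
  #4 pop 0: in=[4,6] → [4,6] (was ⊥); enqueue [1]
  #5 pop 1: in=[3,6] → [4,6] (no change)

Fixpoint:
  val[0] = [4,6]
  val[1] = [4,6]
  val[2] = [3,6]

5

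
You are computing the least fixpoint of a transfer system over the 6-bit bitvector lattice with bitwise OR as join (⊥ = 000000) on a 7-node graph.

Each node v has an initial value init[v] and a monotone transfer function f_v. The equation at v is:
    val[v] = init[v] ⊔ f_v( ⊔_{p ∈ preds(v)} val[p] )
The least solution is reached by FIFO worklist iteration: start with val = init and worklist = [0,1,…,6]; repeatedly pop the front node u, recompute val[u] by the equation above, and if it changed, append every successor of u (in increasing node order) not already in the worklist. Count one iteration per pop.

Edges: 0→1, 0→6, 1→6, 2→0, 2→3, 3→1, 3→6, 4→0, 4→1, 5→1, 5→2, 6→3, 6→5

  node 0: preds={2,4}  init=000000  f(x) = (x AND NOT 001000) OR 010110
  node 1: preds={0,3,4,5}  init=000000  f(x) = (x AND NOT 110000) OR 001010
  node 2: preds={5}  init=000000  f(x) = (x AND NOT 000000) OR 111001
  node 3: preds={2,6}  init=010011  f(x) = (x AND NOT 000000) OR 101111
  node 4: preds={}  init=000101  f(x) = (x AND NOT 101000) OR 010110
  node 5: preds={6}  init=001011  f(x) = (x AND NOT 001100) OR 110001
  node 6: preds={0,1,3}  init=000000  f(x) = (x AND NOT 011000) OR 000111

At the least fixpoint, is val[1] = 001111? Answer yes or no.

Iteration log — 13 steps:
  step 1. node 0  ⊔preds=000101  new=010111  old=000000  +wl: 
  step 2. node 1  ⊔preds=011111  new=001111  old=000000  +wl: 
  step 3. node 2  ⊔preds=001011  new=111011  old=000000  +wl: 0
  step 4. node 3  ⊔preds=111011  new=111111  old=010011  +wl: 1
  step 5. node 4  ⊔preds=000000  new=010111  old=000101  +wl: 
  step 6. node 5  ⊔preds=000000  new=111011  old=001011  +wl: 2
  step 7. node 6  ⊔preds=111111  new=100111  old=000000  +wl: 3,5
  step 8. node 0  ⊔preds=111111  new=110111  old=010111  +wl: 6
  step 9. node 1  ⊔preds=111111  new=001111  stable
  step 10. node 2  ⊔preds=111011  new=111011  stable
  step 11. node 3  ⊔preds=111111  new=111111  stable
  step 12. node 5  ⊔preds=100111  new=111011  stable
  step 13. node 6  ⊔preds=111111  new=100111  stable

Least fixpoint reached:
  node 0: 110111
  node 1: 001111
  node 2: 111011
  node 3: 111111
  node 4: 010111
  node 5: 111011
  node 6: 100111

yes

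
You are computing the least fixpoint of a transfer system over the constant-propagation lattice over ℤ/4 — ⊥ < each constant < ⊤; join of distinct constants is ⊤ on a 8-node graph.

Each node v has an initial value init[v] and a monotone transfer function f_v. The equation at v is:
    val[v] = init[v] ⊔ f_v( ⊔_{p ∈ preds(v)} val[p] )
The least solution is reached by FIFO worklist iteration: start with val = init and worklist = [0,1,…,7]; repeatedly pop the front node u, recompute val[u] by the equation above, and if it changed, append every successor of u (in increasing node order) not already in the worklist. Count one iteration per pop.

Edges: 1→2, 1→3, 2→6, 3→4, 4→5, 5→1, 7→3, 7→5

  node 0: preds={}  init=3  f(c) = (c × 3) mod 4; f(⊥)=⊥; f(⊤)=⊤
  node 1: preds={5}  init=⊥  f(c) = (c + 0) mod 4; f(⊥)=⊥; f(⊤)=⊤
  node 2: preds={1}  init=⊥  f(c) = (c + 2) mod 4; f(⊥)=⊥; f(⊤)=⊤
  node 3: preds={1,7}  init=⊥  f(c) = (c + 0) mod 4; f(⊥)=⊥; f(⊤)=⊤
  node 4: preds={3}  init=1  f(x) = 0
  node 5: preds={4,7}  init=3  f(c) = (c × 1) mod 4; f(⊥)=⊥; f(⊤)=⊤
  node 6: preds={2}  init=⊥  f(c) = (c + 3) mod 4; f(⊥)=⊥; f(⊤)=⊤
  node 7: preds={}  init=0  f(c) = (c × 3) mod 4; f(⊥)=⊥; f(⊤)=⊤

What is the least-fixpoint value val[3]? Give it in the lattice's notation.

Worklist (12 pops):
  #1 pop 0: in=⊥ → 3 (no change)
  #2 pop 1: in=3 → 3 (was ⊥); enqueue []
  #3 pop 2: in=3 → 1 (was ⊥); enqueue []
  #4 pop 3: in=⊤ → ⊤ (was ⊥); enqueue []
  #5 pop 4: in=⊤ → ⊤ (was 1); enqueue []
  #6 pop 5: in=⊤ → ⊤ (was 3); enqueue [1]
  #7 pop 6: in=1 → 0 (was ⊥); enqueue []
  #8 pop 7: in=⊥ → 0 (no change)
  #9 pop 1: in=⊤ → ⊤ (was 3); enqueue [2,3]
  #10 pop 2: in=⊤ → ⊤ (was 1); enqueue [6]
  #11 pop 3: in=⊤ → ⊤ (no change)
  #12 pop 6: in=⊤ → ⊤ (was 0); enqueue []

Fixpoint:
  val[0] = 3
  val[1] = ⊤
  val[2] = ⊤
  val[3] = ⊤
  val[4] = ⊤
  val[5] = ⊤
  val[6] = ⊤
  val[7] = 0

⊤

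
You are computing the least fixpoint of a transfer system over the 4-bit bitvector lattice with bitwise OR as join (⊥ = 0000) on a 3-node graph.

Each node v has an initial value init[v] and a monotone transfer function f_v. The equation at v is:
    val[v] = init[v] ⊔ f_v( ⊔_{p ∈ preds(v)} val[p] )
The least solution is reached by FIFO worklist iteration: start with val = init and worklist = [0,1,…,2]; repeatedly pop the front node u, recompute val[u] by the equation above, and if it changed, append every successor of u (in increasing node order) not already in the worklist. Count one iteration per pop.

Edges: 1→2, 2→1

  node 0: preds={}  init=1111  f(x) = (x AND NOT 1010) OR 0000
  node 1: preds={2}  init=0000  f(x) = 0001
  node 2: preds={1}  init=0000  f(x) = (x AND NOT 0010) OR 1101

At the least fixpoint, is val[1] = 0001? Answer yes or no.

yes

Iteration log — 4 steps:
  step 1. node 0  ⊔preds=0000  new=1111  stable
  step 2. node 1  ⊔preds=0000  new=0001  old=0000  +wl: 
  step 3. node 2  ⊔preds=0001  new=1101  old=0000  +wl: 1
  step 4. node 1  ⊔preds=1101  new=0001  stable

Least fixpoint reached:
  node 0: 1111
  node 1: 0001
  node 2: 1101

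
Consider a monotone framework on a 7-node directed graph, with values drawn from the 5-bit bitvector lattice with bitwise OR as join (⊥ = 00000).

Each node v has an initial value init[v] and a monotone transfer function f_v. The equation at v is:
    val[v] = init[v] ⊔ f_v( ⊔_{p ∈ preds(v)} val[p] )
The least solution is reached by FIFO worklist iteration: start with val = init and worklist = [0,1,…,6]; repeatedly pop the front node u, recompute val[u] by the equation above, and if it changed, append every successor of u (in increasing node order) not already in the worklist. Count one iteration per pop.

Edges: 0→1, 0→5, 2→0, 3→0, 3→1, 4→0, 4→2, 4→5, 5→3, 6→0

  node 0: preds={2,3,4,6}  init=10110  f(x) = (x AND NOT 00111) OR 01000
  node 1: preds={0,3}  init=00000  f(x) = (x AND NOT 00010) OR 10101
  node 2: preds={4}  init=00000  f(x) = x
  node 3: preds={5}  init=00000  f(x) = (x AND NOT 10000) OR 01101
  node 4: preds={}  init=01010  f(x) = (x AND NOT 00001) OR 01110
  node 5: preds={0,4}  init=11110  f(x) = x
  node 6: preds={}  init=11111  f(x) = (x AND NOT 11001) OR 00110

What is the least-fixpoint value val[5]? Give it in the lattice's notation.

Trace (11 dequeues):
  [1] u=0 | in 11111 | out 11110 | prev 10110 | push {}
  [2] u=1 | in 11110 | out 11101 | prev 00000 | push {}
  [3] u=2 | in 01010 | out 01010 | prev 00000 | push {0}
  [4] u=3 | in 11110 | out 01111 | prev 00000 | push {1}
  [5] u=4 | in 00000 | out 01110 | prev 01010 | push {2}
  [6] u=5 | in 11110 | out 11110 | ==
  [7] u=6 | in 00000 | out 11111 | ==
  [8] u=0 | in 11111 | out 11110 | ==
  [9] u=1 | in 11111 | out 11101 | ==
  [10] u=2 | in 01110 | out 01110 | prev 01010 | push {0}
  [11] u=0 | in 11111 | out 11110 | ==

Converged values:
  [0] 11110
  [1] 11101
  [2] 01110
  [3] 01111
  [4] 01110
  [5] 11110
  [6] 11111

11110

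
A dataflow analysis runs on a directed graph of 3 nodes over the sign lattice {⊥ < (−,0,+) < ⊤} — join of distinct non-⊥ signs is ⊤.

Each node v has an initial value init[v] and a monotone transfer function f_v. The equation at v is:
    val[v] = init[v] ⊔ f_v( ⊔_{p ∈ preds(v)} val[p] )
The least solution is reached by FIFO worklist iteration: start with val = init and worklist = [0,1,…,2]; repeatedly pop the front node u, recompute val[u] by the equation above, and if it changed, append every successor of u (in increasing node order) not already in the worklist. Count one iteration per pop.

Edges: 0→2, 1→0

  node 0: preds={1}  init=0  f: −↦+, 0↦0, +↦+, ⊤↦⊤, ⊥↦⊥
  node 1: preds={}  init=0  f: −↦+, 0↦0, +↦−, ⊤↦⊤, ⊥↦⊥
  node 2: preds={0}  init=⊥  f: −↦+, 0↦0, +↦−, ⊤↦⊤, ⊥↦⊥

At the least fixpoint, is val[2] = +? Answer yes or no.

Worklist (3 pops):
  #1 pop 0: in=0 → 0 (no change)
  #2 pop 1: in=⊥ → 0 (no change)
  #3 pop 2: in=0 → 0 (was ⊥); enqueue []

Fixpoint:
  val[0] = 0
  val[1] = 0
  val[2] = 0

no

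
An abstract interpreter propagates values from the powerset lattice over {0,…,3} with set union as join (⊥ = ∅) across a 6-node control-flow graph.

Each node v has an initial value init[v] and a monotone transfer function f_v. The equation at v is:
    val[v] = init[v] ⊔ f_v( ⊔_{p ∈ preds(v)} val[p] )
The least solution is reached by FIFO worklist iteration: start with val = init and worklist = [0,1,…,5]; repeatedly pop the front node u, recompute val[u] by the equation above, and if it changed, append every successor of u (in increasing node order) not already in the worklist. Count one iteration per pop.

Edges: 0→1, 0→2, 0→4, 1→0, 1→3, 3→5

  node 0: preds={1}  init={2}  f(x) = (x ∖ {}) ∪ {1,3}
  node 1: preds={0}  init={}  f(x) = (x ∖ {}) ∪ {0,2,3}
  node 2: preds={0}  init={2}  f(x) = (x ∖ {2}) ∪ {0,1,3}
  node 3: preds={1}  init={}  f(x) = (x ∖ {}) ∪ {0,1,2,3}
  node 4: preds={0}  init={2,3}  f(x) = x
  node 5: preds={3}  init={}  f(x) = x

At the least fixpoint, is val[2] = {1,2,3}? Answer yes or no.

no

Worklist (10 pops):
  #1 pop 0: in={} → {1,2,3} (was {2}); enqueue []
  #2 pop 1: in={1,2,3} → {0,1,2,3} (was {}); enqueue [0]
  #3 pop 2: in={1,2,3} → {0,1,2,3} (was {2}); enqueue []
  #4 pop 3: in={0,1,2,3} → {0,1,2,3} (was {}); enqueue []
  #5 pop 4: in={1,2,3} → {1,2,3} (was {2,3}); enqueue []
  #6 pop 5: in={0,1,2,3} → {0,1,2,3} (was {}); enqueue []
  #7 pop 0: in={0,1,2,3} → {0,1,2,3} (was {1,2,3}); enqueue [1,2,4]
  #8 pop 1: in={0,1,2,3} → {0,1,2,3} (no change)
  #9 pop 2: in={0,1,2,3} → {0,1,2,3} (no change)
  #10 pop 4: in={0,1,2,3} → {0,1,2,3} (was {1,2,3}); enqueue []

Fixpoint:
  val[0] = {0,1,2,3}
  val[1] = {0,1,2,3}
  val[2] = {0,1,2,3}
  val[3] = {0,1,2,3}
  val[4] = {0,1,2,3}
  val[5] = {0,1,2,3}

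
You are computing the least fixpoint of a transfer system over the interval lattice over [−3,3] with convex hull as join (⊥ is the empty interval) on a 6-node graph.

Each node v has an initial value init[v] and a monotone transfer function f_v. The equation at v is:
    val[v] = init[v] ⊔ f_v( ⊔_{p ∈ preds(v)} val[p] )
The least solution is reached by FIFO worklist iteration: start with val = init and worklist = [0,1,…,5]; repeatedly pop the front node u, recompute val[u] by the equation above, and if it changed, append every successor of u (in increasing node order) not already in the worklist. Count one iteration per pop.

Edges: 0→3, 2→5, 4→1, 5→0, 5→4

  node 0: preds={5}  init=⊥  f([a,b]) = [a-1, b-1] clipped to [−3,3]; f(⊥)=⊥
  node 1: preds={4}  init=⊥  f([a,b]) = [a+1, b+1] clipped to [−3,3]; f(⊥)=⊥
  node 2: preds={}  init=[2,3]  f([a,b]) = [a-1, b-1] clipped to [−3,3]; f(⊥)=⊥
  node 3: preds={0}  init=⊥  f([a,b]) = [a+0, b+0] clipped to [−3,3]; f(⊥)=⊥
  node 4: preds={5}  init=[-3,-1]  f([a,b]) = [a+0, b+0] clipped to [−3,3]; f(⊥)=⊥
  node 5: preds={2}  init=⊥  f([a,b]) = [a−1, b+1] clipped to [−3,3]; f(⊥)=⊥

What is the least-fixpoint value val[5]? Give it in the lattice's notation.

Iteration log — 10 steps:
  step 1. node 0  ⊔preds=⊥  new=⊥  stable
  step 2. node 1  ⊔preds=[-3,-1]  new=[-2,0]  old=⊥  +wl: 
  step 3. node 2  ⊔preds=⊥  new=[2,3]  stable
  step 4. node 3  ⊔preds=⊥  new=⊥  stable
  step 5. node 4  ⊔preds=⊥  new=[-3,-1]  stable
  step 6. node 5  ⊔preds=[2,3]  new=[1,3]  old=⊥  +wl: 0,4
  step 7. node 0  ⊔preds=[1,3]  new=[0,2]  old=⊥  +wl: 3
  step 8. node 4  ⊔preds=[1,3]  new=[-3,3]  old=[-3,-1]  +wl: 1
  step 9. node 3  ⊔preds=[0,2]  new=[0,2]  old=⊥  +wl: 
  step 10. node 1  ⊔preds=[-3,3]  new=[-2,3]  old=[-2,0]  +wl: 

Least fixpoint reached:
  node 0: [0,2]
  node 1: [-2,3]
  node 2: [2,3]
  node 3: [0,2]
  node 4: [-3,3]
  node 5: [1,3]

[1,3]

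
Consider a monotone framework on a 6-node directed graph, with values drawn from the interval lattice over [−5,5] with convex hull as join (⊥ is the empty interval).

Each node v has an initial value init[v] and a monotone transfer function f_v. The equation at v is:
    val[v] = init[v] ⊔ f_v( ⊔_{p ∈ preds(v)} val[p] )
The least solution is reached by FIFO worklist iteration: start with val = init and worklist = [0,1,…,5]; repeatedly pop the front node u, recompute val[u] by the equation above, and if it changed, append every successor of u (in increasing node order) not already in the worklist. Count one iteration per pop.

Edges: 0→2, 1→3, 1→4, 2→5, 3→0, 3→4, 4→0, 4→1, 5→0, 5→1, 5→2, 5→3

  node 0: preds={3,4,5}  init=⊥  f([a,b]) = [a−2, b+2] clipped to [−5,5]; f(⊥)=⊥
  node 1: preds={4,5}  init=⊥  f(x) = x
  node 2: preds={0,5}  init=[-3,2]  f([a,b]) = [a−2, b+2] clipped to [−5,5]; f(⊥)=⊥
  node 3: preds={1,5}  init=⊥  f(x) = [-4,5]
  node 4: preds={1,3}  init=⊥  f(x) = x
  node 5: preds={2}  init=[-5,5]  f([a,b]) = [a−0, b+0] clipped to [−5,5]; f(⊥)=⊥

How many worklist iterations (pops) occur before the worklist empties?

8

Worklist (8 pops):
  #1 pop 0: in=[-5,5] → [-5,5] (was ⊥); enqueue []
  #2 pop 1: in=[-5,5] → [-5,5] (was ⊥); enqueue []
  #3 pop 2: in=[-5,5] → [-5,5] (was [-3,2]); enqueue []
  #4 pop 3: in=[-5,5] → [-4,5] (was ⊥); enqueue [0]
  #5 pop 4: in=[-5,5] → [-5,5] (was ⊥); enqueue [1]
  #6 pop 5: in=[-5,5] → [-5,5] (no change)
  #7 pop 0: in=[-5,5] → [-5,5] (no change)
  #8 pop 1: in=[-5,5] → [-5,5] (no change)

Fixpoint:
  val[0] = [-5,5]
  val[1] = [-5,5]
  val[2] = [-5,5]
  val[3] = [-4,5]
  val[4] = [-5,5]
  val[5] = [-5,5]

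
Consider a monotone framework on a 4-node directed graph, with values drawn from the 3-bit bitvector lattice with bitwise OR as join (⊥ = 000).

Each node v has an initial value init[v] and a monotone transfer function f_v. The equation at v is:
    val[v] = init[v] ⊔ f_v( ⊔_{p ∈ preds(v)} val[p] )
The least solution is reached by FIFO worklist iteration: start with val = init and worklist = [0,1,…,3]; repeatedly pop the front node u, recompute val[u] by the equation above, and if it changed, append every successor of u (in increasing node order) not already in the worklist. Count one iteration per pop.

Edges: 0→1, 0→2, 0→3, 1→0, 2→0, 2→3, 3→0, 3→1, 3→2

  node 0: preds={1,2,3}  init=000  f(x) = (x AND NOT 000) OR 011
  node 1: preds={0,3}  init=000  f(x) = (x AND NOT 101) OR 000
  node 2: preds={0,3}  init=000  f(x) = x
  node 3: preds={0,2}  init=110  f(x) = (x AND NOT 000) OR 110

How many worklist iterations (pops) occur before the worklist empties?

7

Iteration log — 7 steps:
  step 1. node 0  ⊔preds=110  new=111  old=000  +wl: 
  step 2. node 1  ⊔preds=111  new=010  old=000  +wl: 0
  step 3. node 2  ⊔preds=111  new=111  old=000  +wl: 
  step 4. node 3  ⊔preds=111  new=111  old=110  +wl: 1,2
  step 5. node 0  ⊔preds=111  new=111  stable
  step 6. node 1  ⊔preds=111  new=010  stable
  step 7. node 2  ⊔preds=111  new=111  stable

Least fixpoint reached:
  node 0: 111
  node 1: 010
  node 2: 111
  node 3: 111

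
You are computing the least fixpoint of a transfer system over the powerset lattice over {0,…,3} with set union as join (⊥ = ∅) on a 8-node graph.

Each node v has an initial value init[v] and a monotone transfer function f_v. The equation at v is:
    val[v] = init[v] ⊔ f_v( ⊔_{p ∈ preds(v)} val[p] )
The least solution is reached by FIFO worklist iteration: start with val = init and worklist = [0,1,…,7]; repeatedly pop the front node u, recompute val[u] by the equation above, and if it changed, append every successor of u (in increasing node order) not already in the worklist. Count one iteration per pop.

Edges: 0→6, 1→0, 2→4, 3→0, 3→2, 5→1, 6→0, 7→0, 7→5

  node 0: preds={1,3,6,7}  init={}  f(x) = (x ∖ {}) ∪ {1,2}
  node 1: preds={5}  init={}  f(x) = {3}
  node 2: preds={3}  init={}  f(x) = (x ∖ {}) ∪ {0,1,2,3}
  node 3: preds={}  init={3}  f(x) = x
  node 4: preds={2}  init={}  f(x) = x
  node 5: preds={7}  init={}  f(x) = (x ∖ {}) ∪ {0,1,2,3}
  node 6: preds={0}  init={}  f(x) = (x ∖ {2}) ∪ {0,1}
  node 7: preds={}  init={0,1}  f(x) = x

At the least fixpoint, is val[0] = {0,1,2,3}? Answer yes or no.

yes

Iteration log — 10 steps:
  step 1. node 0  ⊔preds={0,1,3}  new={0,1,2,3}  old={}  +wl: 
  step 2. node 1  ⊔preds={}  new={3}  old={}  +wl: 0
  step 3. node 2  ⊔preds={3}  new={0,1,2,3}  old={}  +wl: 
  step 4. node 3  ⊔preds={}  new={3}  stable
  step 5. node 4  ⊔preds={0,1,2,3}  new={0,1,2,3}  old={}  +wl: 
  step 6. node 5  ⊔preds={0,1}  new={0,1,2,3}  old={}  +wl: 1
  step 7. node 6  ⊔preds={0,1,2,3}  new={0,1,3}  old={}  +wl: 
  step 8. node 7  ⊔preds={}  new={0,1}  stable
  step 9. node 0  ⊔preds={0,1,3}  new={0,1,2,3}  stable
  step 10. node 1  ⊔preds={0,1,2,3}  new={3}  stable

Least fixpoint reached:
  node 0: {0,1,2,3}
  node 1: {3}
  node 2: {0,1,2,3}
  node 3: {3}
  node 4: {0,1,2,3}
  node 5: {0,1,2,3}
  node 6: {0,1,3}
  node 7: {0,1}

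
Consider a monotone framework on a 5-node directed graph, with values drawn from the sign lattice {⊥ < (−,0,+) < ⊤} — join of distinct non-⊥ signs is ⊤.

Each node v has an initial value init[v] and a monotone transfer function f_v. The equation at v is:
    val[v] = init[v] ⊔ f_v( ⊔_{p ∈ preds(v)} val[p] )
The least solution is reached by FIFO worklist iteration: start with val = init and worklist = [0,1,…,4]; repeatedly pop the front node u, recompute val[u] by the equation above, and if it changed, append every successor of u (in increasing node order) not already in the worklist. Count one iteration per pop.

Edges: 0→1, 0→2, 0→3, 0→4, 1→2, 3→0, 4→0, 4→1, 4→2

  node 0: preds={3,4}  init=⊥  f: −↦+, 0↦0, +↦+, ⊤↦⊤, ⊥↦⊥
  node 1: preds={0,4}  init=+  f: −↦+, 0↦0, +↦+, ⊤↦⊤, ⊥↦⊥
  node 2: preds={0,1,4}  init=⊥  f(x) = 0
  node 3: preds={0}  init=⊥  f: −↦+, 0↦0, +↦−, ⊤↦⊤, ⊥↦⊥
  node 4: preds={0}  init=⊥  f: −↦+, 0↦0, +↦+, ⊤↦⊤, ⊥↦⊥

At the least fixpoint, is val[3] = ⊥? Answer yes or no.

Worklist (5 pops):
  #1 pop 0: in=⊥ → ⊥ (no change)
  #2 pop 1: in=⊥ → + (no change)
  #3 pop 2: in=+ → 0 (was ⊥); enqueue []
  #4 pop 3: in=⊥ → ⊥ (no change)
  #5 pop 4: in=⊥ → ⊥ (no change)

Fixpoint:
  val[0] = ⊥
  val[1] = +
  val[2] = 0
  val[3] = ⊥
  val[4] = ⊥

yes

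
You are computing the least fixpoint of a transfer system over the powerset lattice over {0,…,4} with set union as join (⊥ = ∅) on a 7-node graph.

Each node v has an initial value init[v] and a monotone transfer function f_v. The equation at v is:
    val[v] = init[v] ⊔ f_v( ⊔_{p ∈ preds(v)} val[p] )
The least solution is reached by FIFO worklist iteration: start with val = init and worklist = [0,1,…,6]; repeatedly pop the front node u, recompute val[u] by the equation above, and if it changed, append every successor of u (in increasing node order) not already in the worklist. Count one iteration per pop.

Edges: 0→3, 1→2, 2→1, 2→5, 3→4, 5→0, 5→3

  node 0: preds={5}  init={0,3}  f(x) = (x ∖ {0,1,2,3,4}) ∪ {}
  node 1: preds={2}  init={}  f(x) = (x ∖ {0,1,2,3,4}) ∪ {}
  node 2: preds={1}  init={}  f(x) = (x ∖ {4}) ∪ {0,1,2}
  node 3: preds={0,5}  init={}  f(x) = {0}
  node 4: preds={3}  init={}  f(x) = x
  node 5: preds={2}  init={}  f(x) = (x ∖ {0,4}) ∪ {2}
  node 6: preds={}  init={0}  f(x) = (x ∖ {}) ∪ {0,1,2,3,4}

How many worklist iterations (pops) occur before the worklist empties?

Worklist (10 pops):
  #1 pop 0: in={} → {0,3} (no change)
  #2 pop 1: in={} → {} (no change)
  #3 pop 2: in={} → {0,1,2} (was {}); enqueue [1]
  #4 pop 3: in={0,3} → {0} (was {}); enqueue []
  #5 pop 4: in={0} → {0} (was {}); enqueue []
  #6 pop 5: in={0,1,2} → {1,2} (was {}); enqueue [0,3]
  #7 pop 6: in={} → {0,1,2,3,4} (was {0}); enqueue []
  #8 pop 1: in={0,1,2} → {} (no change)
  #9 pop 0: in={1,2} → {0,3} (no change)
  #10 pop 3: in={0,1,2,3} → {0} (no change)

Fixpoint:
  val[0] = {0,3}
  val[1] = {}
  val[2] = {0,1,2}
  val[3] = {0}
  val[4] = {0}
  val[5] = {1,2}
  val[6] = {0,1,2,3,4}

10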